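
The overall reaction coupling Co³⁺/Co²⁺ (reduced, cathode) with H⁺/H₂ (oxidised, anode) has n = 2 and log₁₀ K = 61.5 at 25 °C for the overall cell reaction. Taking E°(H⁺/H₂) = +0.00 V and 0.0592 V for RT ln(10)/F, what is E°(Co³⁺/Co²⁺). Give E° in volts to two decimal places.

E°cell = (0.0592/n)·log K = (0.0592/2)(61.5) = +1.820 V.
Since Co³⁺/Co²⁺ is the cathode and H⁺/H₂ the anode, E°cell = E°(Co³⁺/Co²⁺) − E°(H⁺/H₂).
So E°(Co³⁺/Co²⁺) = E°cell + E°(H⁺/H₂) = +1.820 + (+0.00) = +1.82 V.

+1.82 V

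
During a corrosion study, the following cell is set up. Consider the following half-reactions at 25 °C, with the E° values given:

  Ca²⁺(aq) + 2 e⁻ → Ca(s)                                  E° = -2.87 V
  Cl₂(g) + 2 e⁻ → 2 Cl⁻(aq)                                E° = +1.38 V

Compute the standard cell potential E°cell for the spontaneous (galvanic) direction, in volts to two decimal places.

+4.25 V

The Cl₂/Cl⁻ couple has the higher reduction potential, so it is the cathode; Ca²⁺/Ca is oxidised at the anode.
E°cell = E°(cathode) − E°(anode) = (+1.38) − (-2.87) = +4.25 V.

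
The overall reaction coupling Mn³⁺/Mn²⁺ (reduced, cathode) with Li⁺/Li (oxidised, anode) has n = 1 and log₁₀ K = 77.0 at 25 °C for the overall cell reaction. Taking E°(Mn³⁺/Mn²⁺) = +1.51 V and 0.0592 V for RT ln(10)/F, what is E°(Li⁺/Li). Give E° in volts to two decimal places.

E°cell = (0.0592/n)·log K = (0.0592/1)(77.0) = +4.558 V.
Since Mn³⁺/Mn²⁺ is the cathode and Li⁺/Li the anode, E°cell = E°(Mn³⁺/Mn²⁺) − E°(Li⁺/Li).
So E°(Li⁺/Li) = E°(Mn³⁺/Mn²⁺) − E°cell = (+1.51) − (+4.558) = -3.05 V.

-3.05 V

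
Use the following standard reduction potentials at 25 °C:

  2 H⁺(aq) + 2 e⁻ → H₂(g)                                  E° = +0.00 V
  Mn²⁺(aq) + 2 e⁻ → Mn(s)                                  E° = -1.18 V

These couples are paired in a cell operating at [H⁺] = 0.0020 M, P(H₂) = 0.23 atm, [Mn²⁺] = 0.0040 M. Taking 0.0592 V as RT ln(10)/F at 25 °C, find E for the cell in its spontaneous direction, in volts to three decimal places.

H⁺/H₂ is the cathode (higher E°), Mn²⁺/Mn the anode: E°cell = +0.00 − (-1.18) = +1.18 V, n = 2.
Overall: 2 H⁺(aq) + Mn(s) → H₂(g) + Mn²⁺(aq)
Q = P(H₂)·[Mn²⁺] / ([H⁺]^2); log Q = 2.362.
E = E° − (0.0592/n) log Q = +1.18 − (0.0592/2)(2.362) = +1.110 V.

+1.110 V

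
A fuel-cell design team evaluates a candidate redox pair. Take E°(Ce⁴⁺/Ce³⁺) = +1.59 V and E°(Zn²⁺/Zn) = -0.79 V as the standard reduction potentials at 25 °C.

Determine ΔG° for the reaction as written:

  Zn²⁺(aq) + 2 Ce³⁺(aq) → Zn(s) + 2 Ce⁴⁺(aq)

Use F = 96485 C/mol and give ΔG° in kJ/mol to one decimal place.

+459.3 kJ/mol

As written, Zn²⁺/Zn is reduced (cathode) and Ce⁴⁺/Ce³⁺ is oxidised (anode), so E°cell = (-0.79) − (+1.59) = -2.38 V.
Balancing electrons gives n = 2.
ΔG° = −nFE° = −(2)(96485)(-2.38) = 459,269 J = +459.3 kJ/mol.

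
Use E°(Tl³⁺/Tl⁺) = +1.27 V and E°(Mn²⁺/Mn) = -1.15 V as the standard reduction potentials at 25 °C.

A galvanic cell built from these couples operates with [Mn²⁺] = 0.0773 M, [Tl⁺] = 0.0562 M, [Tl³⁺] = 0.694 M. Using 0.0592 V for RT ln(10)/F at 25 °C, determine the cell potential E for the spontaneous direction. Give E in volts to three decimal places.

+2.485 V

Tl³⁺/Tl⁺ is the cathode (higher E°), Mn²⁺/Mn the anode: E°cell = +1.27 − (-1.15) = +2.42 V, n = 2.
Overall: Tl³⁺(aq) + Mn(s) → Tl⁺(aq) + Mn²⁺(aq)
Q = [Tl⁺]·[Mn²⁺] / ([Tl³⁺]); log Q = -2.203.
E = E° − (0.0592/n) log Q = +2.42 − (0.0592/2)(-2.203) = +2.485 V.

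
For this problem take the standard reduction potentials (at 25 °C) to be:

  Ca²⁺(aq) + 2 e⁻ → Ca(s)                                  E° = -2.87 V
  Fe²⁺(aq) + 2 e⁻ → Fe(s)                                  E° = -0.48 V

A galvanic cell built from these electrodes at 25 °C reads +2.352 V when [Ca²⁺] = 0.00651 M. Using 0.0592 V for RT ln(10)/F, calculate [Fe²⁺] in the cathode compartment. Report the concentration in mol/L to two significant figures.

0.00034 M

Fe²⁺/Fe is the cathode, Ca²⁺/Ca the anode: E°cell = +2.39 V, n = 2.
Overall reaction: Fe²⁺(aq) + Ca(s) → Fe(s) + Ca²⁺(aq); Q = [Ca²⁺]^1/[Fe²⁺]^1.
From E = E° − (0.0592/n) log Q: log Q = (E° − E)·n/0.0592 = (+2.39 − (+2.352))·2/0.0592 = 1.2838.
So 1·log[Fe²⁺] = 1·log(0.00651) − log Q = -2.1864 − (1.2838) = -3.4702; [Fe²⁺] = 10^(-3.4702) ≈ 0.00034 M.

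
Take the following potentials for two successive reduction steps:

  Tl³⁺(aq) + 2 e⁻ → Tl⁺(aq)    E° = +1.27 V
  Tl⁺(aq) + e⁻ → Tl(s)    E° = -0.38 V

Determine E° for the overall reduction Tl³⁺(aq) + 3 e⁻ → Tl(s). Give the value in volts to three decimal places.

Since ΔG° = −nFE° is additive over sequential reductions, n₃E°₃ = n₁E°₁ + n₂E°₂.
E°₃ = (2×+1.27 + 1×-0.38) / 3 = (+2.160) / 3 = +0.720 V.

+0.720 V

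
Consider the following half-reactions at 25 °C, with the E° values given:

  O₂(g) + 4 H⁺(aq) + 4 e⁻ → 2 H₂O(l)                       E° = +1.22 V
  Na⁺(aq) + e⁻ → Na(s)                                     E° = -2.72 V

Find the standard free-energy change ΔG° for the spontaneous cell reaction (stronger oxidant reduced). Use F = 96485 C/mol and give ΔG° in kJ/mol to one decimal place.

O₂/H₂O (E° = +1.22 V) is the cathode; Na⁺/Na (E° = -2.72 V) is the anode, so E°cell = +3.94 V.
Balancing electrons gives n = 4 (lcm of 4 and 1).
ΔG° = −nFE° = −(4)(96485)(+3.94) = -1,520,604 J = -1520.6 kJ/mol.

-1520.6 kJ/mol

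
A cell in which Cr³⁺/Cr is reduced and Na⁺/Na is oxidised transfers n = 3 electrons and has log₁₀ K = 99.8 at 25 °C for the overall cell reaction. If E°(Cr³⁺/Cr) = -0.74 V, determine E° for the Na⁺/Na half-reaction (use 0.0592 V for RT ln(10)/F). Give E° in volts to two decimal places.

E°cell = (0.0592/n)·log K = (0.0592/3)(99.8) = +1.969 V.
Since Cr³⁺/Cr is the cathode and Na⁺/Na the anode, E°cell = E°(Cr³⁺/Cr) − E°(Na⁺/Na).
So E°(Na⁺/Na) = E°(Cr³⁺/Cr) − E°cell = (-0.74) − (+1.969) = -2.71 V.

-2.71 V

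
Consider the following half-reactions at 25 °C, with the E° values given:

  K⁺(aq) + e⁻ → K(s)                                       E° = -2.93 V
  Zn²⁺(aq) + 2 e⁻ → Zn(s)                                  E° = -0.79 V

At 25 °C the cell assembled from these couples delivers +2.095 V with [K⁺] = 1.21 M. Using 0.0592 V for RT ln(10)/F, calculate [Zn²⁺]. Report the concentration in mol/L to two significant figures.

Zn²⁺/Zn is the cathode, K⁺/K the anode: E°cell = +2.14 V, n = 2.
Overall reaction: Zn²⁺(aq) + 2 K(s) → Zn(s) + 2 K⁺(aq); Q = [K⁺]^2/[Zn²⁺]^1.
From E = E° − (0.0592/n) log Q: log Q = (E° − E)·n/0.0592 = (+2.14 − (+2.095))·2/0.0592 = 1.5203.
So 1·log[Zn²⁺] = 2·log(1.21) − log Q = 0.1656 − (1.5203) = -1.3547; [Zn²⁺] = 10^(-1.3547) ≈ 0.044 M.

0.044 M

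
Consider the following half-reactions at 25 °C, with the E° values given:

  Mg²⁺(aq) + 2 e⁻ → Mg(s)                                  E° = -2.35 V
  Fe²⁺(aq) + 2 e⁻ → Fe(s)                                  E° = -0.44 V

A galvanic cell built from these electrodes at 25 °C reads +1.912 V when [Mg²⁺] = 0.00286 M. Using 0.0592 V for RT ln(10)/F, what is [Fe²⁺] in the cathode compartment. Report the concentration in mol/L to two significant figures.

Fe²⁺/Fe is the cathode, Mg²⁺/Mg the anode: E°cell = +1.91 V, n = 2.
Overall reaction: Fe²⁺(aq) + Mg(s) → Fe(s) + Mg²⁺(aq); Q = [Mg²⁺]^1/[Fe²⁺]^1.
From E = E° − (0.0592/n) log Q: log Q = (E° − E)·n/0.0592 = (+1.91 − (+1.912))·2/0.0592 = -0.0676.
So 1·log[Fe²⁺] = 1·log(0.00286) − log Q = -2.5436 − (-0.0676) = -2.4760; [Fe²⁺] = 10^(-2.4760) ≈ 0.0033 M.

0.0033 M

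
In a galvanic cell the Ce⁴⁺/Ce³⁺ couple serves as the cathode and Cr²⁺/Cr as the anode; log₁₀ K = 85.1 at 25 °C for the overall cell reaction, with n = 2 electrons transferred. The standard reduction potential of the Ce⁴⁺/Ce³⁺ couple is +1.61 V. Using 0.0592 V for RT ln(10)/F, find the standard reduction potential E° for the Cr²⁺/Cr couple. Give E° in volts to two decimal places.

E°cell = (0.0592/n)·log K = (0.0592/2)(85.1) = +2.519 V.
Since Ce⁴⁺/Ce³⁺ is the cathode and Cr²⁺/Cr the anode, E°cell = E°(Ce⁴⁺/Ce³⁺) − E°(Cr²⁺/Cr).
So E°(Cr²⁺/Cr) = E°(Ce⁴⁺/Ce³⁺) − E°cell = (+1.61) − (+2.519) = -0.91 V.

-0.91 V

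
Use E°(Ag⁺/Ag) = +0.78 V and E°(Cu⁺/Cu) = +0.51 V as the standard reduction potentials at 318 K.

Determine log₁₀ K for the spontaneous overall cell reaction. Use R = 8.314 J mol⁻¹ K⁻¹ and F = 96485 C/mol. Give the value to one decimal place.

4.3

Cathode: Ag⁺/Ag; anode: Cu⁺/Cu. E°cell = (+0.78) − (+0.51) = +0.27 V, with n = 1.
ΔG° = −nFE° = −RT ln K, so ln K = nFE°/(RT) = (1)(96485)(+0.27) / ((8.314)(318)) = 9.853.
log₁₀ K = 9.853 / ln 10 = 4.3.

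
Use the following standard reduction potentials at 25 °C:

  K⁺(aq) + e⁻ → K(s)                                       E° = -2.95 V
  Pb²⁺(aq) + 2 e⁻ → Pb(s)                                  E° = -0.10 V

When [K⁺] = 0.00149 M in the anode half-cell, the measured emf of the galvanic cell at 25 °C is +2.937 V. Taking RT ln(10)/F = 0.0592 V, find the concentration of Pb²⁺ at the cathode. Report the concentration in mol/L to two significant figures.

0.0019 M

Pb²⁺/Pb is the cathode, K⁺/K the anode: E°cell = +2.85 V, n = 2.
Overall reaction: Pb²⁺(aq) + 2 K(s) → Pb(s) + 2 K⁺(aq); Q = [K⁺]^2/[Pb²⁺]^1.
From E = E° − (0.0592/n) log Q: log Q = (E° − E)·n/0.0592 = (+2.85 − (+2.937))·2/0.0592 = -2.9392.
So 1·log[Pb²⁺] = 2·log(0.00149) − log Q = -5.6536 − (-2.9392) = -2.7144; [Pb²⁺] = 10^(-2.7144) ≈ 0.0019 M.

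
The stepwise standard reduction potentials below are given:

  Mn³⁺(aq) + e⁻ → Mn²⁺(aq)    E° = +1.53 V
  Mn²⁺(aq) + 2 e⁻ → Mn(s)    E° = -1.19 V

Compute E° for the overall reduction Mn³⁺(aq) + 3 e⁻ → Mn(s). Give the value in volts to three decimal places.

Standard free energies of sequential steps add: ΔG°₃ = ΔG°₁ + ΔG°₂, so n₃E°₃ = n₁E°₁ + n₂E°₂.
E°₃ = (1×+1.53 + 2×-1.19) / 3 = (-0.850) / 3 = -0.283 V.

-0.283 V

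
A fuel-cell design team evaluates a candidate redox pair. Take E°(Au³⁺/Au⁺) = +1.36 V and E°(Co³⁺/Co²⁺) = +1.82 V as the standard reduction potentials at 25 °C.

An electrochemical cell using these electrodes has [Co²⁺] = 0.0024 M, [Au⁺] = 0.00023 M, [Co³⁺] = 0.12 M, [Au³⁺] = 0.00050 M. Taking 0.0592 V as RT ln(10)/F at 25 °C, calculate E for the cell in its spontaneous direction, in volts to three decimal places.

Co³⁺/Co²⁺ is the cathode (higher E°), Au³⁺/Au⁺ the anode: E°cell = +1.82 − (+1.36) = +0.46 V, n = 2.
Overall: 2 Co³⁺(aq) + Au⁺(aq) → 2 Co²⁺(aq) + Au³⁺(aq)
Q = [Co²⁺]^2·[Au³⁺] / ([Co³⁺]^2·[Au⁺]); log Q = -3.061.
E = E° − (0.0592/n) log Q = +0.46 − (0.0592/2)(-3.061) = +0.551 V.

+0.551 V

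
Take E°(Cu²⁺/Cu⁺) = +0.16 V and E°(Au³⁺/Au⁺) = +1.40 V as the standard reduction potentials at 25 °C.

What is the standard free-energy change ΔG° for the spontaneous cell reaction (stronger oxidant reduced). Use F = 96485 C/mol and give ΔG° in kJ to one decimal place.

Au³⁺/Au⁺ (E° = +1.40 V) is the cathode; Cu²⁺/Cu⁺ (E° = +0.16 V) is the anode, so E°cell = +1.24 V.
Balancing electrons gives n = 2 (lcm of 2 and 1).
ΔG° = −nFE° = −(2)(96485)(+1.24) = -239,283 J = -239.3 kJ.

-239.3 kJ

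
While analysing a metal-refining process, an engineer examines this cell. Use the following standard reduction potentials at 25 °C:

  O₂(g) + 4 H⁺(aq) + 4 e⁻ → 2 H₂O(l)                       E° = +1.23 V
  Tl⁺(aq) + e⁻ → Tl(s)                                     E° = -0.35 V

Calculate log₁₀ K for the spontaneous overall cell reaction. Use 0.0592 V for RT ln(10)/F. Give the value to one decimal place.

106.8

Cathode: O₂/H₂O; anode: Tl⁺/Tl. E°cell = +1.58 V, n = 4.
log K = nE°cell / 0.0592 = (4)(+1.58) / 0.0592 = 106.8.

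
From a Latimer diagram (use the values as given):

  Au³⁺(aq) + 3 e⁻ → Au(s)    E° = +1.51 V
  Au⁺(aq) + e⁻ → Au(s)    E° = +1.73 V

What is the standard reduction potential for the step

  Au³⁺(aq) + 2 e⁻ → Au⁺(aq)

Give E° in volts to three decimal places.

Sequential free energies add, so n₃E°₃ = n₁E°₁ + n₂E°₂.
With n₃ = 3, and the known step contributing 1×(+1.73) V, the unknown satisfies 2·E° = 3×(+1.51) − 1×(+1.73) = +2.800.
E° = +2.800 / 2 = +1.400 V.

+1.400 V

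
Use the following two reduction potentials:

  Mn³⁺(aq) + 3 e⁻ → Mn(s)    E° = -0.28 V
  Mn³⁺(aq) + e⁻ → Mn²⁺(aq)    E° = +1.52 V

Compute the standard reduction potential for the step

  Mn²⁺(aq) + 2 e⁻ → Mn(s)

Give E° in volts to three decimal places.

Sequential free energies add, so n₃E°₃ = n₁E°₁ + n₂E°₂.
With n₃ = 3, and the known step contributing 1×(+1.52) V, the unknown satisfies 2·E° = 3×(-0.28) − 1×(+1.52) = -2.360.
E° = -2.360 / 2 = -1.180 V.

-1.180 V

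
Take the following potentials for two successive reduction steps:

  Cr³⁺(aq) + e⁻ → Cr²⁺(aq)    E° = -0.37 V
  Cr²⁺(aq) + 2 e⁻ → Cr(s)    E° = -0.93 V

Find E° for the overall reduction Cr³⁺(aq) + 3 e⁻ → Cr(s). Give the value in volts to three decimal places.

-0.743 V

Standard free energies of sequential steps add: ΔG°₃ = ΔG°₁ + ΔG°₂, so n₃E°₃ = n₁E°₁ + n₂E°₂.
E°₃ = (1×-0.37 + 2×-0.93) / 3 = (-2.230) / 3 = -0.743 V.
E° values themselves are not directly additive — weighting by electron count is essential.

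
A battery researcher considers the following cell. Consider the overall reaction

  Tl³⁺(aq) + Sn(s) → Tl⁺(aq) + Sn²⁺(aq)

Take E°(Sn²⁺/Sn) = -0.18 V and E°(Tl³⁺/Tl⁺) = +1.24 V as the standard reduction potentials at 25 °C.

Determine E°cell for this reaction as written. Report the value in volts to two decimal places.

+1.42 V

The Tl³⁺/Tl⁺ couple has the higher reduction potential, so it is the cathode; Sn²⁺/Sn is oxidised at the anode.
E°cell = E°(cathode) − E°(anode) = (+1.24) − (-0.18) = +1.42 V.
Since E°cell > 0, the reaction is spontaneous under standard conditions.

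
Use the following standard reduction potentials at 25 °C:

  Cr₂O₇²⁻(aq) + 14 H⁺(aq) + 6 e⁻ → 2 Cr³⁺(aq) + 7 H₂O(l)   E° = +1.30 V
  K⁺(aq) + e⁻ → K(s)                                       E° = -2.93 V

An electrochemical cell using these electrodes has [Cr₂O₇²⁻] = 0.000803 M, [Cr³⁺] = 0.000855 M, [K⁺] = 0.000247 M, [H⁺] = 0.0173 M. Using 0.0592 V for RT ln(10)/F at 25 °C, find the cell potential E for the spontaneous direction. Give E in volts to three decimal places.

+4.230 V

Cr₂O₇²⁻/Cr³⁺ is the cathode (higher E°), K⁺/K the anode: E°cell = +1.30 − (-2.93) = +4.23 V, n = 6.
Overall: Cr₂O₇²⁻(aq) + 14 H⁺(aq) + 6 K(s) → 2 Cr³⁺(aq) + 7 H₂O(l) + 6 K⁺(aq)
Q = [Cr³⁺]^2·[K⁺]^6 / ([Cr₂O₇²⁻]·[H⁺]^14); log Q = -0.017.
E = E° − (0.0592/n) log Q = +4.23 − (0.0592/6)(-0.017) = +4.230 V.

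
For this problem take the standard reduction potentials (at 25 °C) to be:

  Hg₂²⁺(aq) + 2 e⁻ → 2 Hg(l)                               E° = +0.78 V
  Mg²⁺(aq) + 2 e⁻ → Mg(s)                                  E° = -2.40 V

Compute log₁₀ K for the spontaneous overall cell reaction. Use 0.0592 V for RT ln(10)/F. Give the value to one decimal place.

107.4

Cathode: Hg₂²⁺/Hg; anode: Mg²⁺/Mg. E°cell = +3.18 V, n = 2.
log K = nE°cell / 0.0592 = (2)(+3.18) / 0.0592 = 107.4.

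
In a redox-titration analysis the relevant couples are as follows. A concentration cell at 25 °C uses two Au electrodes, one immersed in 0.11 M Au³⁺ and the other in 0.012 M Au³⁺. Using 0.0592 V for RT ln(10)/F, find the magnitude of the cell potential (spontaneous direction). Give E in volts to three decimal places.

+0.019 V

For a concentration cell E°cell = 0. The 0.11 M side is the cathode (reduction is favoured where [Au³⁺] is higher).
With n = 3, E = −(0.0592/3) log([Au³⁺]ₐₙ/[Au³⁺]꜀ₐₜ) = −(0.0592/3) log(0.012/0.11) = −(0.0592/3)(-0.962) = +0.019 V.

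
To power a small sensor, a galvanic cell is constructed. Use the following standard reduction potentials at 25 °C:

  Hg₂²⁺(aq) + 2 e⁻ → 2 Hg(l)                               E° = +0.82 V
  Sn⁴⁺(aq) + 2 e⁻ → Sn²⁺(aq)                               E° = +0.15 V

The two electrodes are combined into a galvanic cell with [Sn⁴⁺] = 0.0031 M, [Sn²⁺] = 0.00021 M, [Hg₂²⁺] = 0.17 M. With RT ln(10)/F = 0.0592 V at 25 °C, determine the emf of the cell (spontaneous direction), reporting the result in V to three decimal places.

+0.613 V

Hg₂²⁺/Hg is the cathode (higher E°), Sn⁴⁺/Sn²⁺ the anode: E°cell = +0.82 − (+0.15) = +0.67 V, n = 2.
Overall: Hg₂²⁺(aq) + Sn²⁺(aq) → 2 Hg(l) + Sn⁴⁺(aq)
Q = [Sn⁴⁺] / ([Hg₂²⁺]·[Sn²⁺]); log Q = 1.939.
E = E° − (0.0592/n) log Q = +0.67 − (0.0592/2)(1.939) = +0.613 V.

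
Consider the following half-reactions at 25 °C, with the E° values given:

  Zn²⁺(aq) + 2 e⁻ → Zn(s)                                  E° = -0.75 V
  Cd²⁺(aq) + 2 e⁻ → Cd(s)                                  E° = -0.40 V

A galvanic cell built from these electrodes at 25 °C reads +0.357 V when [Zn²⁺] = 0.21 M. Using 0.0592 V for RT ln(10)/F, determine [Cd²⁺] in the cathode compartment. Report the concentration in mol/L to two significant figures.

0.36 M

Cd²⁺/Cd is the cathode, Zn²⁺/Zn the anode: E°cell = +0.35 V, n = 2.
Overall reaction: Cd²⁺(aq) + Zn(s) → Cd(s) + Zn²⁺(aq); Q = [Zn²⁺]^1/[Cd²⁺]^1.
From E = E° − (0.0592/n) log Q: log Q = (E° − E)·n/0.0592 = (+0.35 − (+0.357))·2/0.0592 = -0.2365.
So 1·log[Cd²⁺] = 1·log(0.21) − log Q = -0.6778 − (-0.2365) = -0.4413; [Cd²⁺] = 10^(-0.4413) ≈ 0.36 M.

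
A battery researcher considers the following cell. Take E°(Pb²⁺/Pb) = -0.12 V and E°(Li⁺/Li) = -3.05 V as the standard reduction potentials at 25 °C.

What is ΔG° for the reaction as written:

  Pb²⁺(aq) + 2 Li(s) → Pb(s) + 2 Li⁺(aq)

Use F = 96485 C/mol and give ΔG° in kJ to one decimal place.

As written, Pb²⁺/Pb is reduced (cathode) and Li⁺/Li is oxidised (anode), so E°cell = (-0.12) − (-3.05) = +2.93 V.
Balancing electrons gives n = 2.
ΔG° = −nFE° = −(2)(96485)(+2.93) = -565,402 J = -565.4 kJ.

-565.4 kJ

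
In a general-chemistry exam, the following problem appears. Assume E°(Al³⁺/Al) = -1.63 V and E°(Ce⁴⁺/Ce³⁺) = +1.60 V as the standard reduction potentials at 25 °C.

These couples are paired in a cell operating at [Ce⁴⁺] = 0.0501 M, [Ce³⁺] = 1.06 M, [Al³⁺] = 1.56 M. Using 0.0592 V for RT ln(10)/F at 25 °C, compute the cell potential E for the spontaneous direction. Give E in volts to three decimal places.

+3.148 V

Ce⁴⁺/Ce³⁺ is the cathode (higher E°), Al³⁺/Al the anode: E°cell = +1.60 − (-1.63) = +3.23 V, n = 3.
Overall: 3 Ce⁴⁺(aq) + Al(s) → 3 Ce³⁺(aq) + Al³⁺(aq)
Q = [Ce³⁺]^3·[Al³⁺] / ([Ce⁴⁺]^3); log Q = 4.170.
E = E° − (0.0592/n) log Q = +3.23 − (0.0592/3)(4.170) = +3.148 V.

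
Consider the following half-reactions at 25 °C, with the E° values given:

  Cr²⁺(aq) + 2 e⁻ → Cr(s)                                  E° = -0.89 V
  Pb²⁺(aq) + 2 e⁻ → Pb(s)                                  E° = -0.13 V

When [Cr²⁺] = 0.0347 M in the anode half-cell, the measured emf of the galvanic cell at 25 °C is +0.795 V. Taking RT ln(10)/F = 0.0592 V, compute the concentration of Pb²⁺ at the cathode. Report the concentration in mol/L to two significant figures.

0.53 M

Pb²⁺/Pb is the cathode, Cr²⁺/Cr the anode: E°cell = +0.76 V, n = 2.
Overall reaction: Pb²⁺(aq) + Cr(s) → Pb(s) + Cr²⁺(aq); Q = [Cr²⁺]^1/[Pb²⁺]^1.
From E = E° − (0.0592/n) log Q: log Q = (E° − E)·n/0.0592 = (+0.76 − (+0.795))·2/0.0592 = -1.1824.
So 1·log[Pb²⁺] = 1·log(0.0347) − log Q = -1.4597 − (-1.1824) = -0.2773; [Pb²⁺] = 10^(-0.2773) ≈ 0.53 M.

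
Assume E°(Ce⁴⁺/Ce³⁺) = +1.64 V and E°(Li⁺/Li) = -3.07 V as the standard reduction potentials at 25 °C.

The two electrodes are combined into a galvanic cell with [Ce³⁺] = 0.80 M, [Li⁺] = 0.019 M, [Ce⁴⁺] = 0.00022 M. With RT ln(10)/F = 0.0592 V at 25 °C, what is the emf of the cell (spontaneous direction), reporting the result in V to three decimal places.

+4.601 V

Ce⁴⁺/Ce³⁺ is the cathode (higher E°), Li⁺/Li the anode: E°cell = +1.64 − (-3.07) = +4.71 V, n = 1.
Overall: Ce⁴⁺(aq) + Li(s) → Ce³⁺(aq) + Li⁺(aq)
Q = [Ce³⁺]·[Li⁺] / ([Ce⁴⁺]); log Q = 1.839.
E = E° − (0.0592/n) log Q = +4.71 − (0.0592/1)(1.839) = +4.601 V.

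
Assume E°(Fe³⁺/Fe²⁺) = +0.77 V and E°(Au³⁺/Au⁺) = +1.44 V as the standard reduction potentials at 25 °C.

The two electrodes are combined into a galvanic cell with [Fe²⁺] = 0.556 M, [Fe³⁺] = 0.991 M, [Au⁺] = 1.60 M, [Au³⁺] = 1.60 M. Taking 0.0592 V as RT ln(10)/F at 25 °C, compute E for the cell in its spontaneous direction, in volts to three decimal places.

+0.655 V

Au³⁺/Au⁺ is the cathode (higher E°), Fe³⁺/Fe²⁺ the anode: E°cell = +1.44 − (+0.77) = +0.67 V, n = 2.
Overall: Au³⁺(aq) + 2 Fe²⁺(aq) → Au⁺(aq) + 2 Fe³⁺(aq)
Q = [Au⁺]·[Fe³⁺]^2 / ([Au³⁺]·[Fe²⁺]^2); log Q = 0.502.
E = E° − (0.0592/n) log Q = +0.67 − (0.0592/2)(0.502) = +0.655 V.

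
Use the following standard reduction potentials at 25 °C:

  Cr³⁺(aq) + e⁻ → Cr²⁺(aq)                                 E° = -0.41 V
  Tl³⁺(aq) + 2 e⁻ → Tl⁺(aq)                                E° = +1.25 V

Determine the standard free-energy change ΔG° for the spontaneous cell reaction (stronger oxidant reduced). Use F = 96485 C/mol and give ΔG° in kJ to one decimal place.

Tl³⁺/Tl⁺ (E° = +1.25 V) is the cathode; Cr³⁺/Cr²⁺ (E° = -0.41 V) is the anode, so E°cell = +1.66 V.
Balancing electrons gives n = 2 (lcm of 2 and 1).
ΔG° = −nFE° = −(2)(96485)(+1.66) = -320,330 J = -320.3 kJ.

-320.3 kJ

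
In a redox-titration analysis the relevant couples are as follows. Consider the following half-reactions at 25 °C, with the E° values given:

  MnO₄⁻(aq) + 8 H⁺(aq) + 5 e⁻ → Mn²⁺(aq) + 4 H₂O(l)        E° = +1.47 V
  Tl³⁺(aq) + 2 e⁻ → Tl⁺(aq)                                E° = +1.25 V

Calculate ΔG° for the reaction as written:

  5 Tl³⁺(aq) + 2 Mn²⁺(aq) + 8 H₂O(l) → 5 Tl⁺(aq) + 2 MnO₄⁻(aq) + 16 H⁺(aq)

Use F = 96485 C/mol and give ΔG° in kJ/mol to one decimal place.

+212.3 kJ/mol

As written, Tl³⁺/Tl⁺ is reduced (cathode) and MnO₄⁻/Mn²⁺ is oxidised (anode), so E°cell = (+1.25) − (+1.47) = -0.22 V.
Balancing electrons gives n = 10.
ΔG° = −nFE° = −(10)(96485)(-0.22) = 212,267 J = +212.3 kJ/mol.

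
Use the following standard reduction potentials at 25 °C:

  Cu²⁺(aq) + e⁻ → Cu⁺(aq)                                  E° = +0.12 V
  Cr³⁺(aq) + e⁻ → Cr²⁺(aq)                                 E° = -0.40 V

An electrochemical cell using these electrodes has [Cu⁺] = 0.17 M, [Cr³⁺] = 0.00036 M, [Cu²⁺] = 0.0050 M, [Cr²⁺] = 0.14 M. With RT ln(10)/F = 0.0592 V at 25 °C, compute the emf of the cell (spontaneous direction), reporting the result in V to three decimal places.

+0.583 V

Cu²⁺/Cu⁺ is the cathode (higher E°), Cr³⁺/Cr²⁺ the anode: E°cell = +0.12 − (-0.40) = +0.52 V, n = 1.
Overall: Cu²⁺(aq) + Cr²⁺(aq) → Cu⁺(aq) + Cr³⁺(aq)
Q = [Cu⁺]·[Cr³⁺] / ([Cu²⁺]·[Cr²⁺]); log Q = -1.058.
E = E° − (0.0592/n) log Q = +0.52 − (0.0592/1)(-1.058) = +0.583 V.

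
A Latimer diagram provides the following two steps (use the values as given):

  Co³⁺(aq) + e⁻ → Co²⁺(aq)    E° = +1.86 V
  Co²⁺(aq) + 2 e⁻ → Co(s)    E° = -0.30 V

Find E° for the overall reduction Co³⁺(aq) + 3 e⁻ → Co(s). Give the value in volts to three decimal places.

Standard free energies of sequential steps add: ΔG°₃ = ΔG°₁ + ΔG°₂, so n₃E°₃ = n₁E°₁ + n₂E°₂.
E°₃ = (1×+1.86 + 2×-0.30) / 3 = (+1.260) / 3 = +0.420 V.
E° values themselves are not directly additive — weighting by electron count is essential.

+0.420 V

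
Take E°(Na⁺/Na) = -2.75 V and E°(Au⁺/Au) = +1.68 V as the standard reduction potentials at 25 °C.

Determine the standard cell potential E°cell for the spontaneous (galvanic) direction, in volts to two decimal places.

The Au⁺/Au couple has the higher reduction potential, so it is the cathode; Na⁺/Na is oxidised at the anode.
E°cell = E°(cathode) − E°(anode) = (+1.68) − (-2.75) = +4.43 V.
Since E°cell > 0, the reaction is spontaneous under standard conditions.

+4.43 V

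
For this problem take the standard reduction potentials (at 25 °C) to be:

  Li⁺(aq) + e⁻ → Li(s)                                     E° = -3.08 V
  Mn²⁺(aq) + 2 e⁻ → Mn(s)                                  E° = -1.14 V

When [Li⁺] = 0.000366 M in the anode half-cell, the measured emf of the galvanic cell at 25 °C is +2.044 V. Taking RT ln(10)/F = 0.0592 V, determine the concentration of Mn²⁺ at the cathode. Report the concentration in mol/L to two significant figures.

Mn²⁺/Mn is the cathode, Li⁺/Li the anode: E°cell = +1.94 V, n = 2.
Overall reaction: Mn²⁺(aq) + 2 Li(s) → Mn(s) + 2 Li⁺(aq); Q = [Li⁺]^2/[Mn²⁺]^1.
From E = E° − (0.0592/n) log Q: log Q = (E° − E)·n/0.0592 = (+1.94 − (+2.044))·2/0.0592 = -3.5135.
So 1·log[Mn²⁺] = 2·log(0.000366) − log Q = -6.8730 − (-3.5135) = -3.3595; [Mn²⁺] = 10^(-3.3595) ≈ 0.00044 M.

0.00044 M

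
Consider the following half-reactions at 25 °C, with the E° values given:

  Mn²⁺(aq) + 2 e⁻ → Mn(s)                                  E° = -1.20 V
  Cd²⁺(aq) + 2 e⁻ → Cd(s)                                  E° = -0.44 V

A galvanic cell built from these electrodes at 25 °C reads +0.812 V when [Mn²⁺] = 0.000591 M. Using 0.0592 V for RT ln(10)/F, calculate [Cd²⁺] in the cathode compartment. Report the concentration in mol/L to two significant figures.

0.034 M

Cd²⁺/Cd is the cathode, Mn²⁺/Mn the anode: E°cell = +0.76 V, n = 2.
Overall reaction: Cd²⁺(aq) + Mn(s) → Cd(s) + Mn²⁺(aq); Q = [Mn²⁺]^1/[Cd²⁺]^1.
From E = E° − (0.0592/n) log Q: log Q = (E° − E)·n/0.0592 = (+0.76 − (+0.812))·2/0.0592 = -1.7568.
So 1·log[Cd²⁺] = 1·log(0.000591) − log Q = -3.2284 − (-1.7568) = -1.4716; [Cd²⁺] = 10^(-1.4716) ≈ 0.034 M.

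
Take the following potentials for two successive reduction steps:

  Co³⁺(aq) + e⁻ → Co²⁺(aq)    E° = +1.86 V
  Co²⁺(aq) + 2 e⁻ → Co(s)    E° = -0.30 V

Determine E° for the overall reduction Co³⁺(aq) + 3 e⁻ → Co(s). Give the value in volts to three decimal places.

Adding the free-energy changes (−nFE°) of the two steps gives −n₃FE°₃ = −n₁FE°₁ − n₂FE°₂.
E°₃ = (1×+1.86 + 2×-0.30) / 3 = (+1.260) / 3 = +0.420 V.
Simply averaging or adding the two E° values would be wrong; the electron-weighted sum is required.

+0.420 V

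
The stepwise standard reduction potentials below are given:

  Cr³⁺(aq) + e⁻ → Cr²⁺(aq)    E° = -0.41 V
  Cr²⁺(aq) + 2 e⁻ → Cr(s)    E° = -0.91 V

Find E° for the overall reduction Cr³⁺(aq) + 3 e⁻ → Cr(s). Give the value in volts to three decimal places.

Standard free energies of sequential steps add: ΔG°₃ = ΔG°₁ + ΔG°₂, so n₃E°₃ = n₁E°₁ + n₂E°₂.
E°₃ = (1×-0.41 + 2×-0.91) / 3 = (-2.230) / 3 = -0.743 V.
E° values themselves are not directly additive — weighting by electron count is essential.

-0.743 V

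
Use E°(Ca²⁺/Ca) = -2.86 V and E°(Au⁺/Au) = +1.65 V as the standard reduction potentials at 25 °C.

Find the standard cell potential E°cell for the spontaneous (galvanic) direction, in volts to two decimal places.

The Au⁺/Au couple has the higher reduction potential, so it is the cathode; Ca²⁺/Ca is oxidised at the anode.
E°cell = E°(cathode) − E°(anode) = (+1.65) − (-2.86) = +4.51 V.
Since E°cell > 0, the reaction is spontaneous under standard conditions.

+4.51 V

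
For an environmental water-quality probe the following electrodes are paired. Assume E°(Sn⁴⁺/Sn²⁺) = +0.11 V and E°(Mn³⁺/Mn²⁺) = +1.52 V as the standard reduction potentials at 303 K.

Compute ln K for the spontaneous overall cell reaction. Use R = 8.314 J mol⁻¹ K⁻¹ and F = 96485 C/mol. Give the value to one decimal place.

108.0

Cathode: Mn³⁺/Mn²⁺; anode: Sn⁴⁺/Sn²⁺. E°cell = (+1.52) − (+0.11) = +1.41 V, with n = 2.
ΔG° = −nFE° = −RT ln K, so ln K = nFE°/(RT) = (2)(96485)(+1.41) / ((8.314)(303)) = 108.008.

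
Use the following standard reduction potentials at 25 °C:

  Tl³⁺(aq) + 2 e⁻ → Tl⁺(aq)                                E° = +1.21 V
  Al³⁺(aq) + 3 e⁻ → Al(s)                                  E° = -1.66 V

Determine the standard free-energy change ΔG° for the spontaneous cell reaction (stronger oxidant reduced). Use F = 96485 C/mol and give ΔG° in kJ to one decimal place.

Tl³⁺/Tl⁺ (E° = +1.21 V) is the cathode; Al³⁺/Al (E° = -1.66 V) is the anode, so E°cell = +2.87 V.
Balancing electrons gives n = 6 (lcm of 2 and 3).
ΔG° = −nFE° = −(6)(96485)(+2.87) = -1,661,472 J = -1661.5 kJ.

-1661.5 kJ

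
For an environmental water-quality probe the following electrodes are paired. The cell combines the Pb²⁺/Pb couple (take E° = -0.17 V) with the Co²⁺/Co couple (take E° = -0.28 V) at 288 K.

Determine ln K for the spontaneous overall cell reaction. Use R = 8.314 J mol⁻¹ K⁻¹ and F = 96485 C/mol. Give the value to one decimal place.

8.9

Cathode: Pb²⁺/Pb; anode: Co²⁺/Co. E°cell = (-0.17) − (-0.28) = +0.11 V, with n = 2.
ΔG° = −nFE° = −RT ln K, so ln K = nFE°/(RT) = (2)(96485)(+0.11) / ((8.314)(288)) = 8.865.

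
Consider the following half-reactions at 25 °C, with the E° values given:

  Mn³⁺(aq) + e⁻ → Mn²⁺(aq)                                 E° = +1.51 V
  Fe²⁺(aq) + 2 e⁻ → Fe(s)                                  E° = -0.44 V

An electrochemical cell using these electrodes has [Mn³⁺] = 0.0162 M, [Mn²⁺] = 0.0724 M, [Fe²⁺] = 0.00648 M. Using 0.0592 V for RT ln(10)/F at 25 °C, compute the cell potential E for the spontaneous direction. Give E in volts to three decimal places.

+1.976 V

Mn³⁺/Mn²⁺ is the cathode (higher E°), Fe²⁺/Fe the anode: E°cell = +1.51 − (-0.44) = +1.95 V, n = 2.
Overall: 2 Mn³⁺(aq) + Fe(s) → 2 Mn²⁺(aq) + Fe²⁺(aq)
Q = [Mn²⁺]^2·[Fe²⁺] / ([Mn³⁺]^2); log Q = -0.888.
E = E° − (0.0592/n) log Q = +1.95 − (0.0592/2)(-0.888) = +1.976 V.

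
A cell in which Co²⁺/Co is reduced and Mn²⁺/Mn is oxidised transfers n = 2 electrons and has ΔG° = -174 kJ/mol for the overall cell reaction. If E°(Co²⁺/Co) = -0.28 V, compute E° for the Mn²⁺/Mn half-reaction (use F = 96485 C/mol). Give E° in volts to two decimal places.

-1.18 V

E°cell = −ΔG°/(nF) = −(-174×10³)/((2)(96485)) = +0.902 V.
Since Co²⁺/Co is the cathode and Mn²⁺/Mn the anode, E°cell = E°(Co²⁺/Co) − E°(Mn²⁺/Mn).
So E°(Mn²⁺/Mn) = E°(Co²⁺/Co) − E°cell = (-0.28) − (+0.902) = -1.18 V.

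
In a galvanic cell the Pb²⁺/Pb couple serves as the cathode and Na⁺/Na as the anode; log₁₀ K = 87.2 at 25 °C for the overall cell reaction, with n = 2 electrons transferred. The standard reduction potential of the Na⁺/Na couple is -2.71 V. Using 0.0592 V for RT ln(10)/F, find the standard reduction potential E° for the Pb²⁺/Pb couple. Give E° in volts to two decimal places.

E°cell = (0.0592/n)·log K = (0.0592/2)(87.2) = +2.581 V.
Since Pb²⁺/Pb is the cathode and Na⁺/Na the anode, E°cell = E°(Pb²⁺/Pb) − E°(Na⁺/Na).
So E°(Pb²⁺/Pb) = E°cell + E°(Na⁺/Na) = +2.581 + (-2.71) = -0.13 V.

-0.13 V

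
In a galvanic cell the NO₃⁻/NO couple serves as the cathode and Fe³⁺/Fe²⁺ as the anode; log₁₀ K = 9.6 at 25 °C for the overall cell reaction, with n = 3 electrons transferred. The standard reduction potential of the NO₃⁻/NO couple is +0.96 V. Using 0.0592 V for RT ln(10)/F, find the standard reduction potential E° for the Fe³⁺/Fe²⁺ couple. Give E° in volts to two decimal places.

E°cell = (0.0592/n)·log K = (0.0592/3)(9.6) = +0.189 V.
Since NO₃⁻/NO is the cathode and Fe³⁺/Fe²⁺ the anode, E°cell = E°(NO₃⁻/NO) − E°(Fe³⁺/Fe²⁺).
So E°(Fe³⁺/Fe²⁺) = E°(NO₃⁻/NO) − E°cell = (+0.96) − (+0.189) = +0.77 V.

+0.77 V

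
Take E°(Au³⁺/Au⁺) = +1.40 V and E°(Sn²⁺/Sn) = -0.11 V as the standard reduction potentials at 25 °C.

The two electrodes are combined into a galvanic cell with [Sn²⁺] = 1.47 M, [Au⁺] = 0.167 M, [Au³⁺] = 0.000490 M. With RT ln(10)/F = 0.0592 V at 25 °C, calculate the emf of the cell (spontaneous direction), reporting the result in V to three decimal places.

Au³⁺/Au⁺ is the cathode (higher E°), Sn²⁺/Sn the anode: E°cell = +1.40 − (-0.11) = +1.51 V, n = 2.
Overall: Au³⁺(aq) + Sn(s) → Au⁺(aq) + Sn²⁺(aq)
Q = [Au⁺]·[Sn²⁺] / ([Au³⁺]); log Q = 2.700.
E = E° − (0.0592/n) log Q = +1.51 − (0.0592/2)(2.700) = +1.430 V.

+1.430 V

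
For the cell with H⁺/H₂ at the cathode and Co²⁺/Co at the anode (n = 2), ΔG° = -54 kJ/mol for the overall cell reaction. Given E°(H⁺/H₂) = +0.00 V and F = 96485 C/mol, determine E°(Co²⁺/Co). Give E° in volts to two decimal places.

-0.28 V

E°cell = −ΔG°/(nF) = −(-54×10³)/((2)(96485)) = +0.280 V.
Since H⁺/H₂ is the cathode and Co²⁺/Co the anode, E°cell = E°(H⁺/H₂) − E°(Co²⁺/Co).
So E°(Co²⁺/Co) = E°(H⁺/H₂) − E°cell = (+0.00) − (+0.280) = -0.28 V.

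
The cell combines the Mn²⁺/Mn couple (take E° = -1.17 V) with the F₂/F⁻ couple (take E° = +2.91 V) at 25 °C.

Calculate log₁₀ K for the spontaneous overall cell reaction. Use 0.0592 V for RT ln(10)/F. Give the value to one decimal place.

137.8

Cathode: F₂/F⁻; anode: Mn²⁺/Mn. E°cell = +4.08 V, n = 2.
log K = nE°cell / 0.0592 = (2)(+4.08) / 0.0592 = 137.8.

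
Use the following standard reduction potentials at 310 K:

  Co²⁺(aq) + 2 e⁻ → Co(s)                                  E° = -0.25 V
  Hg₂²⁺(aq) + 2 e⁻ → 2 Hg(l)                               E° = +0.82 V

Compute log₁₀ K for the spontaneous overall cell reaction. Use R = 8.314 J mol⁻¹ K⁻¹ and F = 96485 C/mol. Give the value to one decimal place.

34.8

Cathode: Hg₂²⁺/Hg; anode: Co²⁺/Co. E°cell = (+0.82) − (-0.25) = +1.07 V, with n = 2.
ΔG° = −nFE° = −RT ln K, so ln K = nFE°/(RT) = (2)(96485)(+1.07) / ((8.314)(310)) = 80.113.
log₁₀ K = 80.113 / ln 10 = 34.8.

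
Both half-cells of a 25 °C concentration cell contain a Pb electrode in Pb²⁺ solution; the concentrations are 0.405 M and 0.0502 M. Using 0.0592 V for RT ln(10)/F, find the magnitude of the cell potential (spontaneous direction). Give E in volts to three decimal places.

For a concentration cell E°cell = 0. The 0.405 M side is the cathode (reduction is favoured where [Pb²⁺] is higher).
With n = 2, E = −(0.0592/2) log([Pb²⁺]ₐₙ/[Pb²⁺]꜀ₐₜ) = −(0.0592/2) log(0.0502/0.405) = −(0.0592/2)(-0.907) = +0.027 V.

+0.027 V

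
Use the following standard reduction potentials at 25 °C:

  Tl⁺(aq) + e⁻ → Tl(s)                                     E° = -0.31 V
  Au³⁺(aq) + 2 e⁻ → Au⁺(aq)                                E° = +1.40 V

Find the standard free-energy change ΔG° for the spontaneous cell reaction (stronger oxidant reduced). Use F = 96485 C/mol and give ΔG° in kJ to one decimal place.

Au³⁺/Au⁺ (E° = +1.40 V) is the cathode; Tl⁺/Tl (E° = -0.31 V) is the anode, so E°cell = +1.71 V.
Balancing electrons gives n = 2 (lcm of 2 and 1).
ΔG° = −nFE° = −(2)(96485)(+1.71) = -329,979 J = -330.0 kJ.

-330.0 kJ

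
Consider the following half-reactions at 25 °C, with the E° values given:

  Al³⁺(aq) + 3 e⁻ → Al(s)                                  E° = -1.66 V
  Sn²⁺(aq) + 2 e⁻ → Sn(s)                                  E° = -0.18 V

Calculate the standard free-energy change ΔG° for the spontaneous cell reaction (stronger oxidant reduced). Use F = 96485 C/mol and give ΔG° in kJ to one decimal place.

Sn²⁺/Sn (E° = -0.18 V) is the cathode; Al³⁺/Al (E° = -1.66 V) is the anode, so E°cell = +1.48 V.
Balancing electrons gives n = 6 (lcm of 2 and 3).
ΔG° = −nFE° = −(6)(96485)(+1.48) = -856,787 J = -856.8 kJ.

-856.8 kJ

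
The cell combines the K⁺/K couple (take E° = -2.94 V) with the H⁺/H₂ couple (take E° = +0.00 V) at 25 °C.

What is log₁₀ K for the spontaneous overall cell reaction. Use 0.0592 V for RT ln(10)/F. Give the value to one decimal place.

99.3

Cathode: H⁺/H₂; anode: K⁺/K. E°cell = +2.94 V, n = 2.
log K = nE°cell / 0.0592 = (2)(+2.94) / 0.0592 = 99.3.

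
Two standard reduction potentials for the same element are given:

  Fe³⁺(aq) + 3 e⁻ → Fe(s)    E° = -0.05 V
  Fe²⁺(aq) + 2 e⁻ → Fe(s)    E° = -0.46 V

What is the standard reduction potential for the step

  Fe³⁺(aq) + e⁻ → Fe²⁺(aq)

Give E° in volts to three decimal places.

+0.770 V

Sequential free energies add, so n₃E°₃ = n₁E°₁ + n₂E°₂.
With n₃ = 3, and the known step contributing 2×(-0.46) V, the unknown satisfies 1·E° = 3×(-0.05) − 2×(-0.46) = +0.770.
E° = +0.770 / 1 = +0.770 V.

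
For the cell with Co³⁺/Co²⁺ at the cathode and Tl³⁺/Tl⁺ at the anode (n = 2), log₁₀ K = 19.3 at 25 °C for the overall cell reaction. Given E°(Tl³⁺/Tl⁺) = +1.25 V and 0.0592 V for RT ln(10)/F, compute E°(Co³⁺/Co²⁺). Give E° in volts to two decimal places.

E°cell = (0.0592/n)·log K = (0.0592/2)(19.3) = +0.571 V.
Since Co³⁺/Co²⁺ is the cathode and Tl³⁺/Tl⁺ the anode, E°cell = E°(Co³⁺/Co²⁺) − E°(Tl³⁺/Tl⁺).
So E°(Co³⁺/Co²⁺) = E°cell + E°(Tl³⁺/Tl⁺) = +0.571 + (+1.25) = +1.82 V.

+1.82 V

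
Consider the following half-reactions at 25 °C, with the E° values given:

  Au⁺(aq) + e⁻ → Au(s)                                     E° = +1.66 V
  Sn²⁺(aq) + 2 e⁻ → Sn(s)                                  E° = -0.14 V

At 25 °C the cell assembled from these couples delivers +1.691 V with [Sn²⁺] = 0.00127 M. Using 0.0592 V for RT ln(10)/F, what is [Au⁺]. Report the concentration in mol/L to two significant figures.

0.00051 M

Au⁺/Au is the cathode, Sn²⁺/Sn the anode: E°cell = +1.80 V, n = 2.
Overall reaction: 2 Au⁺(aq) + Sn(s) → 2 Au(s) + Sn²⁺(aq); Q = [Sn²⁺]^1/[Au⁺]^2.
From E = E° − (0.0592/n) log Q: log Q = (E° − E)·n/0.0592 = (+1.80 − (+1.691))·2/0.0592 = 3.6824.
So 2·log[Au⁺] = 1·log(0.00127) − log Q = -2.8962 − (3.6824) = -6.5786; log[Au⁺] = -6.5786 / 2 = -3.2893; [Au⁺] = 10^(-3.2893) ≈ 0.00051 M.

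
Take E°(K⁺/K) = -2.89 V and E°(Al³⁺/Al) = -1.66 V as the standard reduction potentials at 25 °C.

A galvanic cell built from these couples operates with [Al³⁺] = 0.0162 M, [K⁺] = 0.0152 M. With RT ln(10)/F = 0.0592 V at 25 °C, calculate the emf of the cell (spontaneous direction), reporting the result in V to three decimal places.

+1.302 V

Al³⁺/Al is the cathode (higher E°), K⁺/K the anode: E°cell = -1.66 − (-2.89) = +1.23 V, n = 3.
Overall: Al³⁺(aq) + 3 K(s) → Al(s) + 3 K⁺(aq)
Q = [K⁺]^3 / ([Al³⁺]); log Q = -3.664.
E = E° − (0.0592/n) log Q = +1.23 − (0.0592/3)(-3.664) = +1.302 V.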